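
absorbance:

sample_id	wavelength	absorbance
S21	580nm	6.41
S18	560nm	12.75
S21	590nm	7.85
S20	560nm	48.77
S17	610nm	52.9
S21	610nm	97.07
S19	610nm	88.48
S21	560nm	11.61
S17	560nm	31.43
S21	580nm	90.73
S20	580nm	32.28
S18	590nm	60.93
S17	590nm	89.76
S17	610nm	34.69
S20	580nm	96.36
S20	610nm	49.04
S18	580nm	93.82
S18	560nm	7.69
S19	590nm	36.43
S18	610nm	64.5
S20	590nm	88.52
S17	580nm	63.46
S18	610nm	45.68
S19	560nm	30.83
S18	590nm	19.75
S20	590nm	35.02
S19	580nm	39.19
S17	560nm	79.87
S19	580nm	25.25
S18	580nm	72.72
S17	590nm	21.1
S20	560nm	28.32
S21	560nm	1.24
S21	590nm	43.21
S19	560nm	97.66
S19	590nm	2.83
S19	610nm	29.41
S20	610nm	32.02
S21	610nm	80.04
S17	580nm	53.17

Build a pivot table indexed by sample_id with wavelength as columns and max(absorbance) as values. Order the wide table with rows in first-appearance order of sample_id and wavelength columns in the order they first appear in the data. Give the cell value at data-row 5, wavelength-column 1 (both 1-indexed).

With rows in first-appearance order of sample_id, row 5 is sample_id=S19. wavelength columns in first-appearance order: 580nm, 560nm, 590nm, 610nm; column 1 is 580nm.
Long rows with sample_id=S19, wavelength=580nm: max(39.19, 25.25) = 39.19.

39.19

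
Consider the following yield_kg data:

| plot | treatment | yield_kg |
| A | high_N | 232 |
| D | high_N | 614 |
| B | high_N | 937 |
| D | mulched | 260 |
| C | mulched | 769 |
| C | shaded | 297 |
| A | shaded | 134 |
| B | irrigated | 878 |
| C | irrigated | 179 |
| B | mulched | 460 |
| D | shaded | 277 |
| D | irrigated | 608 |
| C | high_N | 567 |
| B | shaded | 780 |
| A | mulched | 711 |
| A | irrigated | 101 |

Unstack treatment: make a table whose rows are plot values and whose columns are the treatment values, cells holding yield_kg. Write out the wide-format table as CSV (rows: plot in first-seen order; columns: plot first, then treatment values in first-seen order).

plot,high_N,mulched,shaded,irrigated
A,232,711,134,101
D,614,260,277,608
B,937,460,780,878
C,567,769,297,179

Columns: plot plus the 4 distinct treatment values (high_N, mulched, shaded, irrigated).
For example, row A column high_N takes yield_kg=232 from the long row (A, high_N).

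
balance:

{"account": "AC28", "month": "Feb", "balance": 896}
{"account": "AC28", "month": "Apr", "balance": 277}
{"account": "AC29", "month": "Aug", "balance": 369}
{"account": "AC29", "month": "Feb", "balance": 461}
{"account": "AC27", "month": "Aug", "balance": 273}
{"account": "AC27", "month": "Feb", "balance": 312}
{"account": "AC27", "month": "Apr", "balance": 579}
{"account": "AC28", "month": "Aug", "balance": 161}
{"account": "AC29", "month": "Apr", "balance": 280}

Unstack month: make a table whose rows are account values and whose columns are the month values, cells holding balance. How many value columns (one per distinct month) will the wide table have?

3 distinct month values: Apr, Aug, Feb.

3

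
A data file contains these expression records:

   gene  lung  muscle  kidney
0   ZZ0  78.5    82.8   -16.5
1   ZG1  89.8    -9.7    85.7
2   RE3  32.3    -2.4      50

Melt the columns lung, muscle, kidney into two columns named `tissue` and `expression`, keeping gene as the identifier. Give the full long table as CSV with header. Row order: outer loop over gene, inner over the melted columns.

Each (gene, column) pair becomes one row: 3 × 3 = 9 rows.
For example, (ZZ0, lung) → expression=78.5.

gene,tissue,expression
ZZ0,lung,78.5
ZZ0,muscle,82.8
ZZ0,kidney,-16.5
ZG1,lung,89.8
ZG1,muscle,-9.7
ZG1,kidney,85.7
RE3,lung,32.3
RE3,muscle,-2.4
RE3,kidney,50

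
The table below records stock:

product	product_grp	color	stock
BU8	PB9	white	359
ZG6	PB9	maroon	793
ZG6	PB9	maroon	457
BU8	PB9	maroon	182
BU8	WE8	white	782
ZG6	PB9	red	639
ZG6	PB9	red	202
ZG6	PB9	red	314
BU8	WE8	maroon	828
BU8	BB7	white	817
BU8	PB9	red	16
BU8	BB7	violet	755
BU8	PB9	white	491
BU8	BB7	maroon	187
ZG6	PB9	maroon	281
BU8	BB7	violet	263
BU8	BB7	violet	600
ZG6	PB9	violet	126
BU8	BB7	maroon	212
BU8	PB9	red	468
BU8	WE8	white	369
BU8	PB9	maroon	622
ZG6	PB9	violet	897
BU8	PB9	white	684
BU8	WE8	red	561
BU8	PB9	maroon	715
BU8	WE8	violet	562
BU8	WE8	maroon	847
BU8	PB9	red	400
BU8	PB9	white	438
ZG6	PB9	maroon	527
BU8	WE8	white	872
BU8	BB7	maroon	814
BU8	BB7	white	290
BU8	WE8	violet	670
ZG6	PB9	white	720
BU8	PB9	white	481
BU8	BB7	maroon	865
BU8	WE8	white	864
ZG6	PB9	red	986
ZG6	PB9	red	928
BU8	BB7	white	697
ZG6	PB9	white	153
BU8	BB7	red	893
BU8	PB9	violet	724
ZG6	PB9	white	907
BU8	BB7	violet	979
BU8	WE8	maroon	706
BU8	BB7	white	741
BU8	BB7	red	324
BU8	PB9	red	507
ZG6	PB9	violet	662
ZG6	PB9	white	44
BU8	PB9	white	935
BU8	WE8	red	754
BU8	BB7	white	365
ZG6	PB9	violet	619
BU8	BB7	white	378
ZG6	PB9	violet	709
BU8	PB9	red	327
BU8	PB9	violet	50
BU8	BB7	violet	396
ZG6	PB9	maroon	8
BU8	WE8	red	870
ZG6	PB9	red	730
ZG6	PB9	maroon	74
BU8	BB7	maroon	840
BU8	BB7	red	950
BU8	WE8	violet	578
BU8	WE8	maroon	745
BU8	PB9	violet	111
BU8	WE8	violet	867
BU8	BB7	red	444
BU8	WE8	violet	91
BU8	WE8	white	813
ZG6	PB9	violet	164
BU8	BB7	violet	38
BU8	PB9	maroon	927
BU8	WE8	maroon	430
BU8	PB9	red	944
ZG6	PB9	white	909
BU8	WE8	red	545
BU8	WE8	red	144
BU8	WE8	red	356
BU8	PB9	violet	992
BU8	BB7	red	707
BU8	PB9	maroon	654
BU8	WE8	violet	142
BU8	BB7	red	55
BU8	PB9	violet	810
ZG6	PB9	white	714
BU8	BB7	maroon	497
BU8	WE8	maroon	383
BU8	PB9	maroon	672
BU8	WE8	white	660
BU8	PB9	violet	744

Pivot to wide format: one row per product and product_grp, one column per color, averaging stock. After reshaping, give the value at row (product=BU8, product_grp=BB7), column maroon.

Rows with product=BU8, product_grp=BB7 and color=maroon: stock values are 187, 212, 814, 865, 840, 497.
(187 + 212 + 814 + 865 + 840 + 497) / 6 = 569.17.

569.17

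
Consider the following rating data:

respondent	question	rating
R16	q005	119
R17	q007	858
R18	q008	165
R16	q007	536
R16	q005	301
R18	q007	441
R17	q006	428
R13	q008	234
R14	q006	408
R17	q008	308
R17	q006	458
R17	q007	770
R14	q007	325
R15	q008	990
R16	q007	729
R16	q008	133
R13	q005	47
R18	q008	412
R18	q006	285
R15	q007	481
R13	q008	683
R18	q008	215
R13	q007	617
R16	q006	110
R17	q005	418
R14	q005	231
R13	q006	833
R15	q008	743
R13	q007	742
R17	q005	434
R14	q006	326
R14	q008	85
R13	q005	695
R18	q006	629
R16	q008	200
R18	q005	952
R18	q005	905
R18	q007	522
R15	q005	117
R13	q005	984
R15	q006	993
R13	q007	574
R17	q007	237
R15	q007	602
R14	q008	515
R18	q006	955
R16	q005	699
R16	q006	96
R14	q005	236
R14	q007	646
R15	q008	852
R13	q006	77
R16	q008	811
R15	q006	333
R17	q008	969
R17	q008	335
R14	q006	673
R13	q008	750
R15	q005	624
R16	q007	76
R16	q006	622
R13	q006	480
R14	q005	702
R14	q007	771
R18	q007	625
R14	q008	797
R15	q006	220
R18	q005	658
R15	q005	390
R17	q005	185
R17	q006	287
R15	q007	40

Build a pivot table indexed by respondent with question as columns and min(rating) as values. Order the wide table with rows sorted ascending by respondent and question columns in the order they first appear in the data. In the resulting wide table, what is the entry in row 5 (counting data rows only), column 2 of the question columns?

With rows sorted ascending by respondent, row 5 is respondent=R17. question columns in first-appearance order: q005, q007, q008, q006; column 2 is q007.
Long rows with respondent=R17, question=q007: min(858, 770, 237) = 237.

237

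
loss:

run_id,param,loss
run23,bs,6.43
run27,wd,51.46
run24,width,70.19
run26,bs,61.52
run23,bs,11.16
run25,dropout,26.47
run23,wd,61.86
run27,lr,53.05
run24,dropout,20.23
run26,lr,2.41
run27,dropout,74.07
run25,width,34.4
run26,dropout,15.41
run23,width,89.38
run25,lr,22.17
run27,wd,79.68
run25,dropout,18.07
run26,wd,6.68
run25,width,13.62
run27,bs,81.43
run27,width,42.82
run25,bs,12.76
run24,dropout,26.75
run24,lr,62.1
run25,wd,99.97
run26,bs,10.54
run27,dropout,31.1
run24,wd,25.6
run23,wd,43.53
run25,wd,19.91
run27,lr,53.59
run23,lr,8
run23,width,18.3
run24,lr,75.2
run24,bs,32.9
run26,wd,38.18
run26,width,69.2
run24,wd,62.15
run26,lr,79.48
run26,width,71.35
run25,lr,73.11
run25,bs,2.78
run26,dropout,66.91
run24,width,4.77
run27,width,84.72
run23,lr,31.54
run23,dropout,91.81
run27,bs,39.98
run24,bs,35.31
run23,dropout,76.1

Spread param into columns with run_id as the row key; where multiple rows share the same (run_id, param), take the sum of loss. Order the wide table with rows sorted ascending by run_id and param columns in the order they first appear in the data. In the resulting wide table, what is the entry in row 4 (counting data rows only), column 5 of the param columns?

With rows sorted ascending by run_id, row 4 is run_id=run26. param columns in first-appearance order: bs, wd, width, dropout, lr; column 5 is lr.
Long rows with run_id=run26, param=lr: 2.41 + 79.48 = 81.89.

81.89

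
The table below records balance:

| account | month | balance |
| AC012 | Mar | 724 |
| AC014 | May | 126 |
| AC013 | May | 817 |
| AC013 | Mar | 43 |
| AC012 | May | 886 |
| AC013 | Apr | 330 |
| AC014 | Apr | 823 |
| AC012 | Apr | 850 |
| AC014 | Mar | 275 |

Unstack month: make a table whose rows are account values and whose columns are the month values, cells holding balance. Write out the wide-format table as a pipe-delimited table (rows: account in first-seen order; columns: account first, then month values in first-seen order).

Columns: account plus the 3 distinct month values (Mar, May, Apr).
For example, row AC012 column Mar takes balance=724 from the long row (AC012, Mar).

| account | Mar | May | Apr |
| AC012 | 724 | 886 | 850 |
| AC014 | 275 | 126 | 823 |
| AC013 | 43 | 817 | 330 |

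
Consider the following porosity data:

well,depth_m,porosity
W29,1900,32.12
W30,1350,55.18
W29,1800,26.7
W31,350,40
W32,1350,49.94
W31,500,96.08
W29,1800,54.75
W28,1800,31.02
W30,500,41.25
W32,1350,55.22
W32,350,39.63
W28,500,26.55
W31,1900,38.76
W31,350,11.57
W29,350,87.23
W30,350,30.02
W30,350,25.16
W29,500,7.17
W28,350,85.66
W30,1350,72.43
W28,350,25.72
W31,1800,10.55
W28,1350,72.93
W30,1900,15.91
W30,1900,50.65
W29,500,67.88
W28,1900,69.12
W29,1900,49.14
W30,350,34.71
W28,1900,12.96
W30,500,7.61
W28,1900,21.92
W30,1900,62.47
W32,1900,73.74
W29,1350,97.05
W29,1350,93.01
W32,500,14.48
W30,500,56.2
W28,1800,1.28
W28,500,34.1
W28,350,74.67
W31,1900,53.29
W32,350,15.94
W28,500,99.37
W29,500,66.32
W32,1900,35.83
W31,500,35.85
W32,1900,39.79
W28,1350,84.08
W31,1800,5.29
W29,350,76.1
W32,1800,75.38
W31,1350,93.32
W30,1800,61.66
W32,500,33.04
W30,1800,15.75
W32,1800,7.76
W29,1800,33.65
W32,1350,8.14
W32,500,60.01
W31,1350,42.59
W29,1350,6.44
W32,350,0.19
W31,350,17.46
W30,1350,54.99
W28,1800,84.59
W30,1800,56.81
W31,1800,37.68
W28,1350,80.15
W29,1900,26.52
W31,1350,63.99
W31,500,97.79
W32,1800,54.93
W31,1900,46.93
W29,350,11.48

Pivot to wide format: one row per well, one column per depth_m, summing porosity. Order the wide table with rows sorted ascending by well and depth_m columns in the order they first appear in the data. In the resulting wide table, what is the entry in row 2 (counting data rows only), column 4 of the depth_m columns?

With rows sorted ascending by well, row 2 is well=W29. depth_m columns in first-appearance order: 1900, 1350, 1800, 350, 500; column 4 is 350.
Long rows with well=W29, depth_m=350: 87.23 + 76.1 + 11.48 = 174.81.

174.81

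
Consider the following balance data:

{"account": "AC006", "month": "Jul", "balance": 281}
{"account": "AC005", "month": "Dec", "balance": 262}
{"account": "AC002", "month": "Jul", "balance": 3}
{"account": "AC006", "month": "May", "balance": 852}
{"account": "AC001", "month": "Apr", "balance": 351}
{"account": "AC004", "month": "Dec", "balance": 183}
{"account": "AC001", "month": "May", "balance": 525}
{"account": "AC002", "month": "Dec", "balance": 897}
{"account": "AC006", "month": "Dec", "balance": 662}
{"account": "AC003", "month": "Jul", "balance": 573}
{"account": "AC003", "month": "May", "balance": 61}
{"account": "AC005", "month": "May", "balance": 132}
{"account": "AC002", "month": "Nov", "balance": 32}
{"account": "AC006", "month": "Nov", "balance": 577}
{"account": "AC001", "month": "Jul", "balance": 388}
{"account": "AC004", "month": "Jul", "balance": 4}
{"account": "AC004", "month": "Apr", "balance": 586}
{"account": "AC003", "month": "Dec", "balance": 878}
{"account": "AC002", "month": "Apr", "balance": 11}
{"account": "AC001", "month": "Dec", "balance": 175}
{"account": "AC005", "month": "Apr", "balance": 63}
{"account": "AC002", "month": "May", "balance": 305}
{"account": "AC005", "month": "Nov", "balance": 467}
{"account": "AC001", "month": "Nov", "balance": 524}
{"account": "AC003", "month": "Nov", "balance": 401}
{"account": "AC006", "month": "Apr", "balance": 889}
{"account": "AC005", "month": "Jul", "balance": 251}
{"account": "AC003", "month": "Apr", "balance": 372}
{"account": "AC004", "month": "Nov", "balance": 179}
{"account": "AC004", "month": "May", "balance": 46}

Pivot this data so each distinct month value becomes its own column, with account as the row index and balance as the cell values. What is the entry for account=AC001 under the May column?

525

Wide layout: rows indexed by account, columns are the 5 distinct month values (Jul, Dec, May, Apr, Nov).
Cell (account=AC001, month=May) draws from the long row where account=AC001 and month=May, which has balance=525.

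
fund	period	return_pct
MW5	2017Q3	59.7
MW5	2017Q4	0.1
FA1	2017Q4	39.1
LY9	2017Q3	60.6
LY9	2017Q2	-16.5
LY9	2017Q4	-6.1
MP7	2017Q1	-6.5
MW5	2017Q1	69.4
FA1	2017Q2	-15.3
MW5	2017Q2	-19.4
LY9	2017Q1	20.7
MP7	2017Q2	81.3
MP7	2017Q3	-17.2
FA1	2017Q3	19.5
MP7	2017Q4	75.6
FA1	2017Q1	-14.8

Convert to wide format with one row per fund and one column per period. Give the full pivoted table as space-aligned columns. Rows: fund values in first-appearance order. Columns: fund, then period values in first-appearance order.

Columns: fund plus the 4 distinct period values (2017Q3, 2017Q4, 2017Q2, 2017Q1).
For example, row MW5 column 2017Q3 takes return_pct=59.7 from the long row (MW5, 2017Q3).

fund  2017Q3  2017Q4  2017Q2  2017Q1
MW5   59.7    0.1     -19.4   69.4  
FA1   19.5    39.1    -15.3   -14.8 
LY9   60.6    -6.1    -16.5   20.7  
MP7   -17.2   75.6    81.3    -6.5  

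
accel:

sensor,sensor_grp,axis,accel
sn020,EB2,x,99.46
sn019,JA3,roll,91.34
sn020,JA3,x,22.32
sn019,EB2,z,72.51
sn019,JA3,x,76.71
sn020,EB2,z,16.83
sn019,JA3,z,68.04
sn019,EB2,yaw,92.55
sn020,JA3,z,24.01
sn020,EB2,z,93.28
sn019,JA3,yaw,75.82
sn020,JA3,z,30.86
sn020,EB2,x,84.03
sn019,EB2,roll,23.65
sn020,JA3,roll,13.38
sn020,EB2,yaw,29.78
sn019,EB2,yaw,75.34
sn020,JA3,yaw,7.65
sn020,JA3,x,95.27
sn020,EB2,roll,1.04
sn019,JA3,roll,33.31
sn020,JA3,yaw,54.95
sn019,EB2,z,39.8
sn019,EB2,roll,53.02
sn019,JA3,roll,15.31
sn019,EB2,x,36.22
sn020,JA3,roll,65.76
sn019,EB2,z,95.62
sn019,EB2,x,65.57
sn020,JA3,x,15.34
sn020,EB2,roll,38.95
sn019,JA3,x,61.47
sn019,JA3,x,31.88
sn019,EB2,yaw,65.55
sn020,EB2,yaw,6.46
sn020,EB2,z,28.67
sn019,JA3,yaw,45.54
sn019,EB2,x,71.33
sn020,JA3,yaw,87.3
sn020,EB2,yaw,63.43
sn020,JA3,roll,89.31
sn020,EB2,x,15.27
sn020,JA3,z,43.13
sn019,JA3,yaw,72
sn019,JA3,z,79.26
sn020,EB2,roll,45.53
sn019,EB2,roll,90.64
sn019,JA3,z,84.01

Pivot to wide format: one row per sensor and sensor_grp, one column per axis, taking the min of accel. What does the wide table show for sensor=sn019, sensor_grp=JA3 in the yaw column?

45.54

Rows with sensor=sn019, sensor_grp=JA3 and axis=yaw: accel values are 75.82, 45.54, 72.
min(75.82, 45.54, 72) = 45.54.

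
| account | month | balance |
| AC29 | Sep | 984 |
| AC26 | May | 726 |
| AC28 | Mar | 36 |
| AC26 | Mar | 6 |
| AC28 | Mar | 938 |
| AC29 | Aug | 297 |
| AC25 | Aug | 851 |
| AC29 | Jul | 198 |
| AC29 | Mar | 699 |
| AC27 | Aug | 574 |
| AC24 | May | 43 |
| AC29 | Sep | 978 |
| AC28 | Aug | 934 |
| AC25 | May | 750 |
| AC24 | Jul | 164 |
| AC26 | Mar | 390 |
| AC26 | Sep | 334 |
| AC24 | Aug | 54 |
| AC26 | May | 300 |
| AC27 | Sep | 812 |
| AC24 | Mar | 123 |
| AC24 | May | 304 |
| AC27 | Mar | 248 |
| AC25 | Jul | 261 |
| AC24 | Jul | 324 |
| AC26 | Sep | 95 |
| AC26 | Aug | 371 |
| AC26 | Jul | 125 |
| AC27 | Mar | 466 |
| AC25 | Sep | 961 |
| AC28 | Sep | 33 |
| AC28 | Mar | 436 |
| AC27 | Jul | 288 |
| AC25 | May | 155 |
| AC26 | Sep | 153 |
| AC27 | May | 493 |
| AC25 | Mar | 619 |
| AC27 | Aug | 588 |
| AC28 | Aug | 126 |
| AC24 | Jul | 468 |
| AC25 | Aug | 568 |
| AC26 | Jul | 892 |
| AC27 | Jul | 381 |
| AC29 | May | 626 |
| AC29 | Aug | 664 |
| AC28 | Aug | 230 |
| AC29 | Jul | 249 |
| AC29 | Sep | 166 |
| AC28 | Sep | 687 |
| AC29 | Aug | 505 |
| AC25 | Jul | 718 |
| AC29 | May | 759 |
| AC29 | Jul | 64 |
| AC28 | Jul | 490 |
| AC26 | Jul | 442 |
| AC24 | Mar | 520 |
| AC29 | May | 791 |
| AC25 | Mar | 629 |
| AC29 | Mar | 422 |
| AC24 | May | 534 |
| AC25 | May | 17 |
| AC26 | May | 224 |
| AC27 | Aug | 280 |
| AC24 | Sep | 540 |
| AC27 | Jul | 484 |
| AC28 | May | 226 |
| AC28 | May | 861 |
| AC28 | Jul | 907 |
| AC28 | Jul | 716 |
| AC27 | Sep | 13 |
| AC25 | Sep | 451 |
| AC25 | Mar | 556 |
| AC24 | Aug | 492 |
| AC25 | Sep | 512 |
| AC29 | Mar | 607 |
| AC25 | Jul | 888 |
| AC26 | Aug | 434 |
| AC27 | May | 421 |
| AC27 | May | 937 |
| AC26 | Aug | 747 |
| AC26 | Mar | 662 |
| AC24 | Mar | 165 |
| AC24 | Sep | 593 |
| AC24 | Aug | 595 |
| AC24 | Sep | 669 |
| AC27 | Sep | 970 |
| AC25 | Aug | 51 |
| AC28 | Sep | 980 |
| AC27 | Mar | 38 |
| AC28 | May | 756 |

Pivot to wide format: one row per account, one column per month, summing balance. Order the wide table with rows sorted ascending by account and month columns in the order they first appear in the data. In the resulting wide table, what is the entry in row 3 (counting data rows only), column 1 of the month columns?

582

With rows sorted ascending by account, row 3 is account=AC26. month columns in first-appearance order: Sep, May, Mar, Aug, Jul; column 1 is Sep.
Long rows with account=AC26, month=Sep: 334 + 95 + 153 = 582.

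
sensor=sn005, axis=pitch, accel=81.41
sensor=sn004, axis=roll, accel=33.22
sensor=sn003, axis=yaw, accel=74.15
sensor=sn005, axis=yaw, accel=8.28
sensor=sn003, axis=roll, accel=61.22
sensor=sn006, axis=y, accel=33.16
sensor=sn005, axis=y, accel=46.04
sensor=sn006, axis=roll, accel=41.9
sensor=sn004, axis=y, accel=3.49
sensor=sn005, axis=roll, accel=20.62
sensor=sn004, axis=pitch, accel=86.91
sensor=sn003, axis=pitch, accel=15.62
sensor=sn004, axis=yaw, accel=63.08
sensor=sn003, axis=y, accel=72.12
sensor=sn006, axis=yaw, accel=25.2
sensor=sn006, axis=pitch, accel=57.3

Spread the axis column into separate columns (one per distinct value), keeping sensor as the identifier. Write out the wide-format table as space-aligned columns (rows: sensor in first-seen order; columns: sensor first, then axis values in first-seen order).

sensor  pitch  roll   yaw    y    
sn005   81.41  20.62  8.28   46.04
sn004   86.91  33.22  63.08  3.49 
sn003   15.62  61.22  74.15  72.12
sn006   57.3   41.9   25.2   33.16

Columns: sensor plus the 4 distinct axis values (pitch, roll, yaw, y).
For example, row sn005 column pitch takes accel=81.41 from the long row (sn005, pitch).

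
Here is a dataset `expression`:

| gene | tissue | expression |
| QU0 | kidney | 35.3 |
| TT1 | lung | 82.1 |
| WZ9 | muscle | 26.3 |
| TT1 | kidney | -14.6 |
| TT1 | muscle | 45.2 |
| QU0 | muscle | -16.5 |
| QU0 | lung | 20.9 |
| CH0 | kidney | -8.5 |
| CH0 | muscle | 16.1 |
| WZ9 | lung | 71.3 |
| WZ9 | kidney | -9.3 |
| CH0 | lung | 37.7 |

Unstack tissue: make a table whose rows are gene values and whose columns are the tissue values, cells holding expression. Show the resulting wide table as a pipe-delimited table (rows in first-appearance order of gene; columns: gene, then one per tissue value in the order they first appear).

| gene | kidney | lung | muscle |
| QU0 | 35.3 | 20.9 | -16.5 |
| TT1 | -14.6 | 82.1 | 45.2 |
| WZ9 | -9.3 | 71.3 | 26.3 |
| CH0 | -8.5 | 37.7 | 16.1 |

Columns: gene plus the 3 distinct tissue values (kidney, lung, muscle).
For example, row QU0 column kidney takes expression=35.3 from the long row (QU0, kidney).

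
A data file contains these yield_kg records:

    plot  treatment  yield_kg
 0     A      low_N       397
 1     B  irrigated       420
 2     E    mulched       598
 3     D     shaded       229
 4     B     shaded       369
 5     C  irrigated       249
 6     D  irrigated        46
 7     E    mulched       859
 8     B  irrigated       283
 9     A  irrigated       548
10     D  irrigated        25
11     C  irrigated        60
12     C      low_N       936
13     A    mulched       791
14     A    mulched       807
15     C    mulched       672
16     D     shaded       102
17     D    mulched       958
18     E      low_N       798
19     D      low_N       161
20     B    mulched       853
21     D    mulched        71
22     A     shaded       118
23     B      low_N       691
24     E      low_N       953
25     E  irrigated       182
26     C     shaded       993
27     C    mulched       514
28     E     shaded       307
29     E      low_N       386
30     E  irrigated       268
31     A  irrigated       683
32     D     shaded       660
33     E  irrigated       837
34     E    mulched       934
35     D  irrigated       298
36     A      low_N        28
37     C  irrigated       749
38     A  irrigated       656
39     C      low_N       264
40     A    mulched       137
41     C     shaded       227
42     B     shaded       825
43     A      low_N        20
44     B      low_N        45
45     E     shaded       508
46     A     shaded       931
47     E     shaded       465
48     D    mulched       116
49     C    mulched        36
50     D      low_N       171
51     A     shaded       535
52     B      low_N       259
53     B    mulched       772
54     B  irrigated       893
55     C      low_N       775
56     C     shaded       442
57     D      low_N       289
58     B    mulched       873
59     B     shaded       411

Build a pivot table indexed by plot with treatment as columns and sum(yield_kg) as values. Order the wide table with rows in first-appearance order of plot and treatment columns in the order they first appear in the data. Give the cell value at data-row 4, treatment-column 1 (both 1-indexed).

621

With rows in first-appearance order of plot, row 4 is plot=D. treatment columns in first-appearance order: low_N, irrigated, mulched, shaded; column 1 is low_N.
Long rows with plot=D, treatment=low_N: 161 + 171 + 289 = 621.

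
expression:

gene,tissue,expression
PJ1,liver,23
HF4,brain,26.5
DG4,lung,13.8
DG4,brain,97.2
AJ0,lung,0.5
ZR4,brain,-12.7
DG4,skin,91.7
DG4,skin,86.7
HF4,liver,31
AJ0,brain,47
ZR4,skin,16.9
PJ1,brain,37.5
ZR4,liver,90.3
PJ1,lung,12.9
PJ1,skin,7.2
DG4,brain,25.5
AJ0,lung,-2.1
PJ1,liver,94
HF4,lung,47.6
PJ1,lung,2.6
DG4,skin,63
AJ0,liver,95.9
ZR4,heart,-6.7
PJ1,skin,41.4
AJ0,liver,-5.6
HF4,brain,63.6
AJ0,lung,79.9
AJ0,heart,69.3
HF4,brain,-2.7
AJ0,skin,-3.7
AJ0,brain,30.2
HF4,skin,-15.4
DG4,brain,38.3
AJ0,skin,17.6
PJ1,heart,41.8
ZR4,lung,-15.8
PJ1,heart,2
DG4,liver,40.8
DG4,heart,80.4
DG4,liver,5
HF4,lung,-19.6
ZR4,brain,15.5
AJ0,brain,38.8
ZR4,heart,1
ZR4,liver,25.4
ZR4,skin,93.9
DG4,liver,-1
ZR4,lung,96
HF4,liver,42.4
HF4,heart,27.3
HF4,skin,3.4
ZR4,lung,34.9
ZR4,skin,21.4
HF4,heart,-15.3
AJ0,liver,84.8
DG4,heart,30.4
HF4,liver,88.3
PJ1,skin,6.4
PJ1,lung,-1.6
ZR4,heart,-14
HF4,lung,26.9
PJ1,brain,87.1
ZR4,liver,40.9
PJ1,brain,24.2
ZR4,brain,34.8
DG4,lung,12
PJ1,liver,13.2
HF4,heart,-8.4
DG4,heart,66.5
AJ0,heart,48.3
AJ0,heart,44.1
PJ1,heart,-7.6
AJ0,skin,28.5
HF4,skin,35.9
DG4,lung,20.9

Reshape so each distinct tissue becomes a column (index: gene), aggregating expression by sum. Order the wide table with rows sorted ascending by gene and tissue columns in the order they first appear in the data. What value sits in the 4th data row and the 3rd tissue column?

With rows sorted ascending by gene, row 4 is gene=PJ1. tissue columns in first-appearance order: liver, brain, lung, skin, heart; column 3 is lung.
Long rows with gene=PJ1, tissue=lung: 12.9 + 2.6 + -1.6 = 13.9.

13.9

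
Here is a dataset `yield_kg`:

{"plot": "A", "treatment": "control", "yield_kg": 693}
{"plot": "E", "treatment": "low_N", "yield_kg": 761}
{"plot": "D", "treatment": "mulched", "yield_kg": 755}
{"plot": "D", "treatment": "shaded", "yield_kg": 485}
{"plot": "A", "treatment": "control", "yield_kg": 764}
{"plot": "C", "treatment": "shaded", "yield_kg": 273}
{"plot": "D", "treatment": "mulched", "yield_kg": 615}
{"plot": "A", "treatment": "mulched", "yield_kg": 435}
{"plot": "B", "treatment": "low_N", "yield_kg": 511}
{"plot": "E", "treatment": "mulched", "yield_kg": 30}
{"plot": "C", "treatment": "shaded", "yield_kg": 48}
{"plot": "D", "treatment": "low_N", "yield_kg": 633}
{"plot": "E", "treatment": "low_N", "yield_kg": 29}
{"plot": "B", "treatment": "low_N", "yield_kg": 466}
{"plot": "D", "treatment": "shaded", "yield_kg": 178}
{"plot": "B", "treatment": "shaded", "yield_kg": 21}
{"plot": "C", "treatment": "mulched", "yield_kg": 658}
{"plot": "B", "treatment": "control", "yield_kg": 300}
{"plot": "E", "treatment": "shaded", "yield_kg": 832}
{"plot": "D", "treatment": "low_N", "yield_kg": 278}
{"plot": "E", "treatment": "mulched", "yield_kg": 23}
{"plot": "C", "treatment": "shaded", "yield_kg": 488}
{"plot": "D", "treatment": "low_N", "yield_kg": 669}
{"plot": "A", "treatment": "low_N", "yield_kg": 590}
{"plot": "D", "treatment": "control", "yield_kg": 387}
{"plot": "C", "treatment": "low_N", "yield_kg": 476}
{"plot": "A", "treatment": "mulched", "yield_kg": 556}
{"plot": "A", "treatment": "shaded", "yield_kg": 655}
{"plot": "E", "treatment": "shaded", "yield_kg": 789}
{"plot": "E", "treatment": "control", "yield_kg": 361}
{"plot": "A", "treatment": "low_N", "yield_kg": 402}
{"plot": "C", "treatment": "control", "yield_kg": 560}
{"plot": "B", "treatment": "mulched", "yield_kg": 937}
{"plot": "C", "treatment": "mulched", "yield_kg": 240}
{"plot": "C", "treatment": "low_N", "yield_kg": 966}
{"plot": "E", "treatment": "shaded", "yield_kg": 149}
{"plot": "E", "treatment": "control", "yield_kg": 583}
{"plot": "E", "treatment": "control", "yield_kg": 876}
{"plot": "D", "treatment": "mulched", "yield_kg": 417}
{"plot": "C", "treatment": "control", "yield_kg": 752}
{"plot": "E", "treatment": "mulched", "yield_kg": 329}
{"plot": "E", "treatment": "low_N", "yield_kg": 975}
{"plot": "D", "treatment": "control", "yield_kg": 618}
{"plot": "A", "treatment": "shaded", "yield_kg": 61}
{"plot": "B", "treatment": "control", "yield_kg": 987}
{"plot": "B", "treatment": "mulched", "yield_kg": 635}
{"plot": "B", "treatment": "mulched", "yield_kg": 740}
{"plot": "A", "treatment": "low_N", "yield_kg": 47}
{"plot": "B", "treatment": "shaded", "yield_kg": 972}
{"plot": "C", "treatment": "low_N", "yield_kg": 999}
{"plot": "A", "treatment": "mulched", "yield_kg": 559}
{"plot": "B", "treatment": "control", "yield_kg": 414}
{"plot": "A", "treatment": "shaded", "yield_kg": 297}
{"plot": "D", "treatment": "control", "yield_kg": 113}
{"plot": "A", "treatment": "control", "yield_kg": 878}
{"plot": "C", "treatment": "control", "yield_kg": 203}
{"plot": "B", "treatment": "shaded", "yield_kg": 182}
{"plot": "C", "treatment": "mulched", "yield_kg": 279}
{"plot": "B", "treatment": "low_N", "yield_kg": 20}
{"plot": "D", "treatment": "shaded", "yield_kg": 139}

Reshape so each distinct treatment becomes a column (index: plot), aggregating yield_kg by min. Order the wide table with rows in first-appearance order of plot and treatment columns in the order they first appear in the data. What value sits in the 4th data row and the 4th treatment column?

With rows in first-appearance order of plot, row 4 is plot=C. treatment columns in first-appearance order: control, low_N, mulched, shaded; column 4 is shaded.
Long rows with plot=C, treatment=shaded: min(273, 48, 488) = 48.

48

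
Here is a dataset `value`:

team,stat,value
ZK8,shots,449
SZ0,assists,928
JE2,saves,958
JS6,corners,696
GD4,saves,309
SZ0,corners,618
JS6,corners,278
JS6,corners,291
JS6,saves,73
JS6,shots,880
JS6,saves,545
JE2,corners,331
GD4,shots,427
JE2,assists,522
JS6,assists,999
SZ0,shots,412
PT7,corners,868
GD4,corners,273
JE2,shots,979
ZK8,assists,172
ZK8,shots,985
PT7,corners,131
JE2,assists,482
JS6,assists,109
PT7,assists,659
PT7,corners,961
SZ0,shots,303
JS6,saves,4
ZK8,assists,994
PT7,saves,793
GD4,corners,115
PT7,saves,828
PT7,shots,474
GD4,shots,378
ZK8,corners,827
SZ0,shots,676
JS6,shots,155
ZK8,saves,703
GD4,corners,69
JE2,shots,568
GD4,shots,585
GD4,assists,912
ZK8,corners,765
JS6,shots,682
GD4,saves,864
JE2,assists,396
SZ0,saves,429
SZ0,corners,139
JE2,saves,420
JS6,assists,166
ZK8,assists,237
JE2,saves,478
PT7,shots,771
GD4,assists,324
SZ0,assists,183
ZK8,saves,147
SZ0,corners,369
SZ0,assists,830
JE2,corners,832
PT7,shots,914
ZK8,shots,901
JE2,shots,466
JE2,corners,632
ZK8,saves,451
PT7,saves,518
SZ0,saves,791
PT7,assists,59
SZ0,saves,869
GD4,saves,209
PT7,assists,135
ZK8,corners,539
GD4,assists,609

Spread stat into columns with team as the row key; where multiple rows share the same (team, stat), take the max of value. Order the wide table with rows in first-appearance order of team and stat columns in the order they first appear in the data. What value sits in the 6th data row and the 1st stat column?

914

With rows in first-appearance order of team, row 6 is team=PT7. stat columns in first-appearance order: shots, assists, saves, corners; column 1 is shots.
Long rows with team=PT7, stat=shots: max(474, 771, 914) = 914.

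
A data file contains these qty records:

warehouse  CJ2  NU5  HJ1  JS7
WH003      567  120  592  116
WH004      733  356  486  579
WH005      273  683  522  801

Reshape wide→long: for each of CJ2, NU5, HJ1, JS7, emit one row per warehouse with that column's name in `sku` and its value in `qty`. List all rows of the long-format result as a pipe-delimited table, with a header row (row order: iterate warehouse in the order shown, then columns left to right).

Each (warehouse, column) pair becomes one row: 3 × 4 = 12 rows.
For example, (WH003, CJ2) → qty=567.

| warehouse | sku | qty |
| WH003 | CJ2 | 567 |
| WH003 | NU5 | 120 |
| WH003 | HJ1 | 592 |
| WH003 | JS7 | 116 |
| WH004 | CJ2 | 733 |
| WH004 | NU5 | 356 |
| WH004 | HJ1 | 486 |
| WH004 | JS7 | 579 |
| WH005 | CJ2 | 273 |
| WH005 | NU5 | 683 |
| WH005 | HJ1 | 522 |
| WH005 | JS7 | 801 |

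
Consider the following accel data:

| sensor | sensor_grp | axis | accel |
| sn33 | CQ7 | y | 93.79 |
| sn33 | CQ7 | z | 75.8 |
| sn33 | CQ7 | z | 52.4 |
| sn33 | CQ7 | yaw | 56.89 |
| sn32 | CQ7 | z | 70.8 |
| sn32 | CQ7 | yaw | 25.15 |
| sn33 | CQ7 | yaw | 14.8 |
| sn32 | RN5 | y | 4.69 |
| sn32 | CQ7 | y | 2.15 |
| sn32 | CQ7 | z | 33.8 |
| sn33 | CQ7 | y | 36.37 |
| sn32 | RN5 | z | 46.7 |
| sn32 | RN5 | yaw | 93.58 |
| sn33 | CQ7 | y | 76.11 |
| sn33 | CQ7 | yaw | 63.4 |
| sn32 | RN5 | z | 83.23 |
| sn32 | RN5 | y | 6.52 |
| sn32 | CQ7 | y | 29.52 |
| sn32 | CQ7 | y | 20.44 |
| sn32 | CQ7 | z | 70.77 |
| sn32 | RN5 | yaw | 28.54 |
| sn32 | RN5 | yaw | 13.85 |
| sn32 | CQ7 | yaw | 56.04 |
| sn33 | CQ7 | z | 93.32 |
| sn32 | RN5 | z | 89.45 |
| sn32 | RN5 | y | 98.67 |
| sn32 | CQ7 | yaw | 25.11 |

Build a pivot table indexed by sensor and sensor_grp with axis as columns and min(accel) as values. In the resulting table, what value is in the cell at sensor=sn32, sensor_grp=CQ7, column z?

33.8

Rows with sensor=sn32, sensor_grp=CQ7 and axis=z: accel values are 70.8, 33.8, 70.77.
min(70.8, 33.8, 70.77) = 33.8.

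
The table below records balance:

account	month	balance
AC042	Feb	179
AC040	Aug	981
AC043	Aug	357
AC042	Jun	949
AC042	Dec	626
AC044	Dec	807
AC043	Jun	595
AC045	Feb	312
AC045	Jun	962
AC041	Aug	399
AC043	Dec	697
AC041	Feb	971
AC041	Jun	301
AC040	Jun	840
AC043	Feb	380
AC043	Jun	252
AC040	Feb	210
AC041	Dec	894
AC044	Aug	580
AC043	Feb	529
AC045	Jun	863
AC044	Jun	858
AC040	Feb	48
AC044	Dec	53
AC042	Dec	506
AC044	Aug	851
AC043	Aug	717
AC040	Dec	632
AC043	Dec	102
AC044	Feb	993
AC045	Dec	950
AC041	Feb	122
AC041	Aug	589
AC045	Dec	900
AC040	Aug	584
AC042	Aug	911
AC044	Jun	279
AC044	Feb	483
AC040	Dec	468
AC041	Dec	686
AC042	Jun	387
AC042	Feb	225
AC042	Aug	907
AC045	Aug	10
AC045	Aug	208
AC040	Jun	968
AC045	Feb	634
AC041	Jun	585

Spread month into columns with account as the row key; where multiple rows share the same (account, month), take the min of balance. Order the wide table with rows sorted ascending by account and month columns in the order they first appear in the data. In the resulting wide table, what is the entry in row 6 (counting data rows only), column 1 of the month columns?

312

With rows sorted ascending by account, row 6 is account=AC045. month columns in first-appearance order: Feb, Aug, Jun, Dec; column 1 is Feb.
Long rows with account=AC045, month=Feb: min(312, 634) = 312.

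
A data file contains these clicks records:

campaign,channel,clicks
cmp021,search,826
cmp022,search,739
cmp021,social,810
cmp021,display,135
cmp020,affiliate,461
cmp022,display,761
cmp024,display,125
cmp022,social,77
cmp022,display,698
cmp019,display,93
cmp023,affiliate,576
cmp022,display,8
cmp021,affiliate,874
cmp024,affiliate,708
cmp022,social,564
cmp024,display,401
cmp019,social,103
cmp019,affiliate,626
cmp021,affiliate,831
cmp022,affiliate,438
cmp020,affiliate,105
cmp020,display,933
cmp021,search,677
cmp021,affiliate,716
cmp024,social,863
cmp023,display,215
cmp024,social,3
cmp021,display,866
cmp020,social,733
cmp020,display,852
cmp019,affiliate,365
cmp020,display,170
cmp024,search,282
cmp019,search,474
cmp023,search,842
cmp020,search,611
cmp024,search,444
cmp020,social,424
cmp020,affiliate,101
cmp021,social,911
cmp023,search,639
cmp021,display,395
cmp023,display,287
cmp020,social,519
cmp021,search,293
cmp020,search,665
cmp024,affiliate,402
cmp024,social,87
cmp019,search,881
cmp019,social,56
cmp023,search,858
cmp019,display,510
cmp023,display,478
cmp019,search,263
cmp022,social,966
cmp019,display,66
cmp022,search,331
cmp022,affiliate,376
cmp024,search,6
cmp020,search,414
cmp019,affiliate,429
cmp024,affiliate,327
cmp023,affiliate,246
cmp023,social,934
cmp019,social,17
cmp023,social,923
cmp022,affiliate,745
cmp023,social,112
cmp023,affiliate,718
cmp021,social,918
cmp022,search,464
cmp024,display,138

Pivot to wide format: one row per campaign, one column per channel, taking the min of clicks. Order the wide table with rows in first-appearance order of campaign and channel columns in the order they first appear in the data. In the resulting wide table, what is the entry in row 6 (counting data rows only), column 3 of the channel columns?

215

With rows in first-appearance order of campaign, row 6 is campaign=cmp023. channel columns in first-appearance order: search, social, display, affiliate; column 3 is display.
Long rows with campaign=cmp023, channel=display: min(215, 287, 478) = 215.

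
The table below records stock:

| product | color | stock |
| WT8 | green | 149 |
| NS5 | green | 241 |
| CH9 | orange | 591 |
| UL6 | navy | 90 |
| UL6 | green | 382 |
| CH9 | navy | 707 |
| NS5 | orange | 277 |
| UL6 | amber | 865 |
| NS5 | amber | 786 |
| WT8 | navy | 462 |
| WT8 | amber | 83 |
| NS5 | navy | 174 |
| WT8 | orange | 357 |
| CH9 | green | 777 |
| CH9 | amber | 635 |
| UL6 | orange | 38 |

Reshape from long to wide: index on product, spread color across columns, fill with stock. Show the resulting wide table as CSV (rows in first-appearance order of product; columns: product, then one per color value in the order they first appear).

Columns: product plus the 4 distinct color values (green, orange, navy, amber).
For example, row WT8 column green takes stock=149 from the long row (WT8, green).

product,green,orange,navy,amber
WT8,149,357,462,83
NS5,241,277,174,786
CH9,777,591,707,635
UL6,382,38,90,865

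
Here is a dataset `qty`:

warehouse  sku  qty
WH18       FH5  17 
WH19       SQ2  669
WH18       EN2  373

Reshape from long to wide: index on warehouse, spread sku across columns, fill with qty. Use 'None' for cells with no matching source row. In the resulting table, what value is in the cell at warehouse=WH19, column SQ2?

The long row with warehouse=WH19, sku=SQ2 has qty=669.

669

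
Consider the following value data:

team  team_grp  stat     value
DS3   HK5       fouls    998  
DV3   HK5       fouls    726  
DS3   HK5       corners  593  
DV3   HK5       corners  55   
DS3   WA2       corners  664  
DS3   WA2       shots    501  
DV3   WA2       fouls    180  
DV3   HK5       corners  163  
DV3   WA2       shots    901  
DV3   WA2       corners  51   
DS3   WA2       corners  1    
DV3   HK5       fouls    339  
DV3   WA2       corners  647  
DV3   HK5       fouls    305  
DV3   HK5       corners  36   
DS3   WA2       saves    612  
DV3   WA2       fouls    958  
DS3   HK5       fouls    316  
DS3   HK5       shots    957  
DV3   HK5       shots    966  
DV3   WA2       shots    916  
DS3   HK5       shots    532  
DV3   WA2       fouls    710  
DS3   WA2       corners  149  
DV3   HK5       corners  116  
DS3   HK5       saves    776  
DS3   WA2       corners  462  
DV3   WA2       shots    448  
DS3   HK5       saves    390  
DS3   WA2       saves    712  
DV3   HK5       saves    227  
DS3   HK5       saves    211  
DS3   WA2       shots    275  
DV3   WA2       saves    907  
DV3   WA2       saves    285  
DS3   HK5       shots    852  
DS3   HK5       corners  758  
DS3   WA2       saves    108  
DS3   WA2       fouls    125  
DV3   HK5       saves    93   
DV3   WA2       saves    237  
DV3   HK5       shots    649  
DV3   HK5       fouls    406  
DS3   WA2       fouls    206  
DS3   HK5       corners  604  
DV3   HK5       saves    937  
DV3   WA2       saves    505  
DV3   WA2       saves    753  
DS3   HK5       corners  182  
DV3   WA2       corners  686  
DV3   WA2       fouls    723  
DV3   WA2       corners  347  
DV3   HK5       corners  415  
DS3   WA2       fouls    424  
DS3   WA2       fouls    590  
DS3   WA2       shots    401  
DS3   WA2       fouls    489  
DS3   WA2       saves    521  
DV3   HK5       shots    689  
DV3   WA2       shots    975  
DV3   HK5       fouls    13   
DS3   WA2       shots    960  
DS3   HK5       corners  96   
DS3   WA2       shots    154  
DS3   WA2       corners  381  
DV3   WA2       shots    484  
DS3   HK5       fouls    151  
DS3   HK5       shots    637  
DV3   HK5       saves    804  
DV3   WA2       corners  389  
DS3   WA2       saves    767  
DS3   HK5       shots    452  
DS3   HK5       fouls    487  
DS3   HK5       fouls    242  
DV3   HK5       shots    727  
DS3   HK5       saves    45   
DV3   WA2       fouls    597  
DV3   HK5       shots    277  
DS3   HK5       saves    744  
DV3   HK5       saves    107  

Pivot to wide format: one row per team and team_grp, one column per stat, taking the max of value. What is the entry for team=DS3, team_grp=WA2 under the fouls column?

Rows with team=DS3, team_grp=WA2 and stat=fouls: value values are 125, 206, 424, 590, 489.
max(125, 206, 424, 590, 489) = 590.

590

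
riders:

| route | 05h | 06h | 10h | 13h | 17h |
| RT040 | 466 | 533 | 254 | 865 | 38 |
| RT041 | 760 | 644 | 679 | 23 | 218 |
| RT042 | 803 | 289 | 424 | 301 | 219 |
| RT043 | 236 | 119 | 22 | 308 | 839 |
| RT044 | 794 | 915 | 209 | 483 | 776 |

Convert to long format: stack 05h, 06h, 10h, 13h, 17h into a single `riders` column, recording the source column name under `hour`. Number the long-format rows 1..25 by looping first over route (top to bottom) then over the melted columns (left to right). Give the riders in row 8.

679

25 rows total (5 × 5). Row 8: index ⌊(8-1)/5⌋ = 1 into route → RT041; (8-1) mod 5 = 2 into the melted columns → 10h.
So row 8 is (RT041, 10h, 679); riders = 679.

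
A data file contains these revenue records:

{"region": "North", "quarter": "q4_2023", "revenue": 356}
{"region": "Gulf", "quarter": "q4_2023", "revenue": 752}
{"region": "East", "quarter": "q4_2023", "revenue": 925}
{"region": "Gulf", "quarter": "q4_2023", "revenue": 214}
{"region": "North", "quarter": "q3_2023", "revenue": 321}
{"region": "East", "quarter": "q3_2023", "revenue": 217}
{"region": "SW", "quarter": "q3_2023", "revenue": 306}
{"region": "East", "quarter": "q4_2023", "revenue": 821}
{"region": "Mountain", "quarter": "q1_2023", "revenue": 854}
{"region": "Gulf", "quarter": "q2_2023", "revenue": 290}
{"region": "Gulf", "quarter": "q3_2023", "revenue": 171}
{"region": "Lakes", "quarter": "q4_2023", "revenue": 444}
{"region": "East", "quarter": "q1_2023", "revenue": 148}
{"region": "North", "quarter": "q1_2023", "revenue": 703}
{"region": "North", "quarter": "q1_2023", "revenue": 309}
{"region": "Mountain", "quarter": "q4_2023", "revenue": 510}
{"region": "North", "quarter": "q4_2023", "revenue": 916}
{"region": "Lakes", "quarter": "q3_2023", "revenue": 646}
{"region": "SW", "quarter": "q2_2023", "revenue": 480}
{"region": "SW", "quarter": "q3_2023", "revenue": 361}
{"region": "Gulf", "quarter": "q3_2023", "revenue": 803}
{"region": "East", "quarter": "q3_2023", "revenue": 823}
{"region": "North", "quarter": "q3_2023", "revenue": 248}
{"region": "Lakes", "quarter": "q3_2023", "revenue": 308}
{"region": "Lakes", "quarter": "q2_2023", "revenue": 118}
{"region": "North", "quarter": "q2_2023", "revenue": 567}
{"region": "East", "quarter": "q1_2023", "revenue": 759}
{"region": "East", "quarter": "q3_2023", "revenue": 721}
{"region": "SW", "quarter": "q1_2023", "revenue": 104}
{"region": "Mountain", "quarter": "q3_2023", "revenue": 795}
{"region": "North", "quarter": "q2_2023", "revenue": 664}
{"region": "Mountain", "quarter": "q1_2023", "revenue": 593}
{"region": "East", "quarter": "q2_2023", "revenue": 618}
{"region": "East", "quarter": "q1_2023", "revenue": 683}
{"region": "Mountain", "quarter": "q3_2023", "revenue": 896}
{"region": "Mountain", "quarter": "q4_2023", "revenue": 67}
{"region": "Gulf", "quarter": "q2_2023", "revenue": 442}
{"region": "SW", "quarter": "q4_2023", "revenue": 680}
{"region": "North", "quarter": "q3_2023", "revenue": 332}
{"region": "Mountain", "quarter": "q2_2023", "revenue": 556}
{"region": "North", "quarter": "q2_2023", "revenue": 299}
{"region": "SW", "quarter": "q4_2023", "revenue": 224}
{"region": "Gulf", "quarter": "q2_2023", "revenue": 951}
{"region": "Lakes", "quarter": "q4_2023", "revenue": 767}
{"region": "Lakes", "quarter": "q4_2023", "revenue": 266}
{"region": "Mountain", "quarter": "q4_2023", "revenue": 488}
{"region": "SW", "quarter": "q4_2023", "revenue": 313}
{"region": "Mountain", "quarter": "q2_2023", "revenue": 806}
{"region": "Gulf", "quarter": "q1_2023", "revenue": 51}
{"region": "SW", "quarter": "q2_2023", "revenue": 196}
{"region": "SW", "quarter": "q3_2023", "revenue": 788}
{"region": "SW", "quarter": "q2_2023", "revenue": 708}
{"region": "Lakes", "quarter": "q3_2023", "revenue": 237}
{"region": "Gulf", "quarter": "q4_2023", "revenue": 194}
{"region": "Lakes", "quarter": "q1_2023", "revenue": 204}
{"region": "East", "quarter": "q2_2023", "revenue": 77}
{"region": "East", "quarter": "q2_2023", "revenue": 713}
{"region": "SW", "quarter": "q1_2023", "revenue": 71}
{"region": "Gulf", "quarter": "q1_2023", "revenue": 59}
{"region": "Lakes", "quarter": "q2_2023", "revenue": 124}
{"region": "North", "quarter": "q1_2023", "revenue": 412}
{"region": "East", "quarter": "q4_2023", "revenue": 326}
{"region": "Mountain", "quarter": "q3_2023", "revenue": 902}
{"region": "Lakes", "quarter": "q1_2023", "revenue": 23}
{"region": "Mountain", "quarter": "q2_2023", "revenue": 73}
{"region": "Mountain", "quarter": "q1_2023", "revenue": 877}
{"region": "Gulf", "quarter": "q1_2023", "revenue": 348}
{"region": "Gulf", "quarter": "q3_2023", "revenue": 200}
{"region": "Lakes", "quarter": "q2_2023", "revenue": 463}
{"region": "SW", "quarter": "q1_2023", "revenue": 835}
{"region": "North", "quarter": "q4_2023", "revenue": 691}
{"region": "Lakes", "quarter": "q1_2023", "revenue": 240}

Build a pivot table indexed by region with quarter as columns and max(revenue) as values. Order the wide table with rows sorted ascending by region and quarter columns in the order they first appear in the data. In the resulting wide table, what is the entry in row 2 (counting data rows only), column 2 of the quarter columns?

803

With rows sorted ascending by region, row 2 is region=Gulf. quarter columns in first-appearance order: q4_2023, q3_2023, q1_2023, q2_2023; column 2 is q3_2023.
Long rows with region=Gulf, quarter=q3_2023: max(171, 803, 200) = 803.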